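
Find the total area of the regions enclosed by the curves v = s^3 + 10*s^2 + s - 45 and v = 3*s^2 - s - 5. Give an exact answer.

1741/12

Set the curves equal: s^3 + 10*s^2 + s - 45 = 3*s^2 - s - 5, so s^3 + 7*s^2 + 2*s - 40 = 0, which factors as (s - 2)*(s + 4)*(s + 5) = 0. The curves meet at s = -5, -4, 2.
On [-5, -4], v = s^3 + 10*s^2 + s - 45 is on top; that piece has area ∫[-5,-4] (s^3 + 7*s^2 + 2*s - 40) ds = 13/12.
On [-4, 2], v = 3*s^2 - s - 5 is on top; that piece has area ∫[-4,2] (-(s^3 + 7*s^2 + 2*s - 40)) ds = 144.
Total enclosed area = 13/12 + 144 = 1741/12.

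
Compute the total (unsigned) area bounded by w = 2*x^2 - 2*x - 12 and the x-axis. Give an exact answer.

The curve meets the x-axis where 2*x^2 - 2*x - 12 = 0, i.e. 2*(x - 3)*(x + 2) = 0, at x = -2, 3.
On [-2, 3] the curve lies below the axis; ∫[-2,3] (2*x^2 - 2*x - 12) dx = -125/3, giving area 125/3.

125/3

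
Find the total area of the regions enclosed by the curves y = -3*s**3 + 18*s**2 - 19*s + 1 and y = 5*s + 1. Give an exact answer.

Set the curves equal: -3*s**3 + 18*s**2 - 19*s + 1 = 5*s + 1, so -3*s**3 + 18*s**2 - 24*s = 0, which factors as -3*s*(s - 4)*(s - 2) = 0. The curves meet at s = 0, 2, 4.
On [0, 2], y = 5*s + 1 is on top; that piece has area ∫[0,2] (-(-3*s**3 + 18*s**2 - 24*s)) ds = 12.
On [2, 4], y = -3*s**3 + 18*s**2 - 19*s + 1 is on top; that piece has area ∫[2,4] (-3*s**3 + 18*s**2 - 24*s) ds = 12.
Total enclosed area = 12 + 12 = 24.

24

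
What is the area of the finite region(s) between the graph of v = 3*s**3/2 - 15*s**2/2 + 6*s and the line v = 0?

71/4

The curve meets the s-axis where 3*s**3/2 - 15*s**2/2 + 6*s = 0, i.e. 3*s*(s - 4)*(s - 1)/2 = 0, at s = 0, 1, 4.
On [0, 1] the curve lies above the axis; ∫[0,1] (3*s**3/2 - 15*s**2/2 + 6*s) ds = 7/8, giving area 7/8.
On [1, 4] the curve lies below the axis; ∫[1,4] (3*s**3/2 - 15*s**2/2 + 6*s) ds = -135/8, giving area 135/8.
Total area = 7/8 + 135/8 = 71/4.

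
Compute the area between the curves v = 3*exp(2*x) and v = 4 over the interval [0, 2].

-21/2 - 4*log(3) + 8*log(2) + 3*exp(4)/2

The difference (3*exp(2*x)) - (4) = 3*exp(2*x) - 4 changes sign at x = -log(3)/2 + log(2) inside [0, 2], so split the integral there.
∫[0,-log(3)/2 + log(2)] (3*exp(2*x) - 4) dx = log(9/16) + 1/2; the area of that piece is -1/2 + log(16/9).
∫[-log(3)/2 + log(2),2] (3*exp(2*x) - 4) dx = -10 - 2*log(3) + 4*log(2) + 3*exp(4)/2.
Total area = (-1/2 + log(16/9)) + (-10 - 2*log(3) + 4*log(2) + 3*exp(4)/2) = -21/2 - 4*log(3) + 8*log(2) + 3*exp(4)/2.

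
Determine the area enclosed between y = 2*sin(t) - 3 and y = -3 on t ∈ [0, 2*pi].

The difference (2*sin(t) - 3) - (-3) = 2*sin(t) changes sign at t = pi inside [0, 2*pi], so split the integral there.
∫[0,pi] (2*sin(t)) dt = 4.
∫[pi,2*pi] (2*sin(t)) dt = -4; the area of that piece is 4.
Total area = 4 + 4 = 8.

8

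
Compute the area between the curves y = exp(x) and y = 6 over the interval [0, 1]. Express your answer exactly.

On [0, 1], (exp(x)) - (6) = exp(x) - 6 is ≤ 0 throughout, so the area is a single integral of |exp(x) - 6|.
∫[0,1] (exp(x) - 6) dx = -7 + exp(1); the area of that piece is 7 - exp(1).

7 - exp(1)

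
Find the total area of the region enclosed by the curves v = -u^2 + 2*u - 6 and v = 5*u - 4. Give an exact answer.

1/6

Set the curves equal: -u^2 + 2*u - 6 = 5*u - 4, so -u^2 - 3*u - 2 = 0, which factors as -(u + 1)*(u + 2) = 0. The curves meet at u = -2, -1.
On [-2, -1], v = -u^2 + 2*u - 6 is on top; that piece has area ∫[-2,-1] (-u^2 - 3*u - 2) du = 1/6.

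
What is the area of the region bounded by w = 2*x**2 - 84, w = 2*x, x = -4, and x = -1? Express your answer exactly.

On [-4, -1], (2*x**2 - 84) - (2*x) = 2*x**2 - 2*x - 84 is ≤ 0 throughout, so the area is a single integral of |2*x**2 - 2*x - 84|.
∫[-4,-1] (2*x**2 - 2*x - 84) dx = -195; the area of that piece is 195.

195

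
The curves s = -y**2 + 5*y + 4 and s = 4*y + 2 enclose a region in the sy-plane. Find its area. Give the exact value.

Both boundary curves give s as a function of y, so integrate with respect to y. Setting them equal: -y**2 + y + 2 = 0, i.e. -(y - 2)*(y + 1) = 0, so they meet at y = -1, 2.
For y in [-1, 2], s = -y**2 + 5*y + 4 is on the right; area = ∫[-1,2] (-y**2 + y + 2) dy = 9/2.

9/2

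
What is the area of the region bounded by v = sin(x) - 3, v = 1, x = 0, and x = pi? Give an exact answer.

-2 + 4*pi

On [0, pi], (sin(x) - 3) - (1) = sin(x) - 4 is ≤ 0 throughout, so the area is a single integral of |sin(x) - 4|.
∫[0,pi] (sin(x) - 4) dx = 2 - 4*pi; the area of that piece is -2 + 4*pi.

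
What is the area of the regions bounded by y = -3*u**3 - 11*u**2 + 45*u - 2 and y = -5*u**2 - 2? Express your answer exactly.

863/2

Set the curves equal: -3*u**3 - 11*u**2 + 45*u - 2 = -5*u**2 - 2, so -3*u**3 - 6*u**2 + 45*u = 0, which factors as -3*u*(u - 3)*(u + 5) = 0. The curves meet at u = -5, 0, 3.
On [-5, 0], y = -5*u**2 - 2 is on top; that piece has area ∫[-5,0] (-(-3*u**3 - 6*u**2 + 45*u)) du = 1375/4.
On [0, 3], y = -3*u**3 - 11*u**2 + 45*u - 2 is on top; that piece has area ∫[0,3] (-3*u**3 - 6*u**2 + 45*u) du = 351/4.
Total enclosed area = 1375/4 + 351/4 = 863/2.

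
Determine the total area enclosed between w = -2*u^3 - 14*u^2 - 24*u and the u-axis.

71/3

The curve meets the u-axis where -2*u^3 - 14*u^2 - 24*u = 0, i.e. -2*u*(u + 3)*(u + 4) = 0, at u = -4, -3, 0.
On [-4, -3] the curve lies below the axis; ∫[-4,-3] (-2*u^3 - 14*u^2 - 24*u) du = -7/6, giving area 7/6.
On [-3, 0] the curve lies above the axis; ∫[-3,0] (-2*u^3 - 14*u^2 - 24*u) du = 45/2, giving area 45/2.
Total area = 7/6 + 45/2 = 71/3.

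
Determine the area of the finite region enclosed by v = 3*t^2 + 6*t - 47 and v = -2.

Set the curves equal: 3*t^2 + 6*t - 47 = -2, so 3*t^2 + 6*t - 45 = 0, which factors as 3*(t - 3)*(t + 5) = 0. The curves meet at t = -5, 3.
On [-5, 3], v = -2 is on top; that piece has area ∫[-5,3] (-(3*t^2 + 6*t - 45)) dt = 256.

256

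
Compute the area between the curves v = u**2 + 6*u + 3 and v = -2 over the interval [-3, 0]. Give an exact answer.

The difference (u**2 + 6*u + 3) - (-2) = u**2 + 6*u + 5 changes sign at u = -1 inside [-3, 0], so split the integral there.
∫[-3,-1] (u**2 + 6*u + 5) du = -16/3; the area of that piece is 16/3.
∫[-1,0] (u**2 + 6*u + 5) du = 7/3.
Total area = 16/3 + 7/3 = 23/3.

23/3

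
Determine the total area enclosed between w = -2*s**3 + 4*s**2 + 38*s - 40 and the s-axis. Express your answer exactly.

2521/6

The curve meets the s-axis where -2*s**3 + 4*s**2 + 38*s - 40 = 0, i.e. -2*(s - 5)*(s - 1)*(s + 4) = 0, at s = -4, 1, 5.
On [-4, 1] the curve lies below the axis; ∫[-4,1] (-2*s**3 + 4*s**2 + 38*s - 40) ds = -1625/6, giving area 1625/6.
On [1, 5] the curve lies above the axis; ∫[1,5] (-2*s**3 + 4*s**2 + 38*s - 40) ds = 448/3, giving area 448/3.
Total area = 1625/6 + 448/3 = 2521/6.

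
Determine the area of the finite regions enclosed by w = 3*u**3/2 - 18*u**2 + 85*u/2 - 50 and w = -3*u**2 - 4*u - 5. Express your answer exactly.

Set the curves equal: 3*u**3/2 - 18*u**2 + 85*u/2 - 50 = -3*u**2 - 4*u - 5, so 3*u**3/2 - 15*u**2 + 93*u/2 - 45 = 0, which factors as 3*(u - 5)*(u - 3)*(u - 2)/2 = 0. The curves meet at u = 2, 3, 5.
On [2, 3], w = 3*u**3/2 - 18*u**2 + 85*u/2 - 50 is on top; that piece has area ∫[2,3] (3*u**3/2 - 15*u**2 + 93*u/2 - 45) du = 5/8.
On [3, 5], w = -3*u**2 - 4*u - 5 is on top; that piece has area ∫[3,5] (-(3*u**3/2 - 15*u**2 + 93*u/2 - 45)) du = 4.
Total enclosed area = 5/8 + 4 = 37/8.

37/8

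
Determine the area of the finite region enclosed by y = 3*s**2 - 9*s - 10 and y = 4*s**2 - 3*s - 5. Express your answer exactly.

32/3

Set the curves equal: 3*s**2 - 9*s - 10 = 4*s**2 - 3*s - 5, so -s**2 - 6*s - 5 = 0, which factors as -(s + 1)*(s + 5) = 0. The curves meet at s = -5, -1.
On [-5, -1], y = 3*s**2 - 9*s - 10 is on top; that piece has area ∫[-5,-1] (-s**2 - 6*s - 5) ds = 32/3.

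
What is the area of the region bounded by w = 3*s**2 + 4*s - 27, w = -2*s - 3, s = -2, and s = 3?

90

The difference (3*s**2 + 4*s - 27) - (-2*s - 3) = 3*s**2 + 6*s - 24 changes sign at s = 2 inside [-2, 3], so split the integral there.
∫[-2,2] (3*s**2 + 6*s - 24) ds = -80; the area of that piece is 80.
∫[2,3] (3*s**2 + 6*s - 24) ds = 10.
Total area = 80 + 10 = 90.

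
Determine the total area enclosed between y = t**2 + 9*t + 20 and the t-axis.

1/6

The curve meets the t-axis where t**2 + 9*t + 20 = 0, i.e. (t + 4)*(t + 5) = 0, at t = -5, -4.
On [-5, -4] the curve lies below the axis; ∫[-5,-4] (t**2 + 9*t + 20) dt = -1/6, giving area 1/6.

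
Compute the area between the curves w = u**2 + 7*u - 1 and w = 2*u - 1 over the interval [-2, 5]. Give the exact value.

The difference (u**2 + 7*u - 1) - (2*u - 1) = u**2 + 5*u changes sign at u = 0 inside [-2, 5], so split the integral there.
∫[-2,0] (u**2 + 5*u) du = -22/3; the area of that piece is 22/3.
∫[0,5] (u**2 + 5*u) du = 625/6.
Total area = 22/3 + 625/6 = 223/2.

223/2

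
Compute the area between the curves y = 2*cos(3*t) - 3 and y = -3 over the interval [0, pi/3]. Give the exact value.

The difference (2*cos(3*t) - 3) - (-3) = 2*cos(3*t) changes sign at t = pi/6 inside [0, pi/3], so split the integral there.
∫[0,pi/6] (2*cos(3*t)) dt = 2/3.
∫[pi/6,pi/3] (2*cos(3*t)) dt = -2/3; the area of that piece is 2/3.
Total area = 2/3 + 2/3 = 4/3.

4/3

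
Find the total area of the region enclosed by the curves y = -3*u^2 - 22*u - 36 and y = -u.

1/2

Set the curves equal: -3*u^2 - 22*u - 36 = -u, so -3*u^2 - 21*u - 36 = 0, which factors as -3*(u + 3)*(u + 4) = 0. The curves meet at u = -4, -3.
On [-4, -3], y = -3*u^2 - 22*u - 36 is on top; that piece has area ∫[-4,-3] (-3*u^2 - 21*u - 36) du = 1/2.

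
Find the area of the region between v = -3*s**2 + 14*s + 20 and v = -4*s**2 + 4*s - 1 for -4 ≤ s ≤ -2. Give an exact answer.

The difference (-3*s**2 + 14*s + 20) - (-4*s**2 + 4*s - 1) = s**2 + 10*s + 21 changes sign at s = -3 inside [-4, -2], so split the integral there.
∫[-4,-3] (s**2 + 10*s + 21) ds = -5/3; the area of that piece is 5/3.
∫[-3,-2] (s**2 + 10*s + 21) ds = 7/3.
Total area = 5/3 + 7/3 = 4.

4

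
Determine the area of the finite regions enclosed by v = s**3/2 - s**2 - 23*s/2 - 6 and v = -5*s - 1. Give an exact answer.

1741/24

Set the curves equal: s**3/2 - s**2 - 23*s/2 - 6 = -5*s - 1, so s**3/2 - s**2 - 13*s/2 - 5 = 0, which factors as (s - 5)*(s + 1)*(s + 2)/2 = 0. The curves meet at s = -2, -1, 5.
On [-2, -1], v = s**3/2 - s**2 - 23*s/2 - 6 is on top; that piece has area ∫[-2,-1] (s**3/2 - s**2 - 13*s/2 - 5) ds = 13/24.
On [-1, 5], v = -5*s - 1 is on top; that piece has area ∫[-1,5] (-(s**3/2 - s**2 - 13*s/2 - 5)) ds = 72.
Total enclosed area = 13/24 + 72 = 1741/24.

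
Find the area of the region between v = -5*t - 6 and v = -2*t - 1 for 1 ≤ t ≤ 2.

On [1, 2], (-5*t - 6) - (-2*t - 1) = -3*t - 5 is ≤ 0 throughout, so the area is a single integral of |-3*t - 5|.
∫[1,2] (-3*t - 5) dt = -19/2; the area of that piece is 19/2.

19/2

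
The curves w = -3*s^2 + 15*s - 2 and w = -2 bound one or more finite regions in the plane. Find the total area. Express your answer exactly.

125/2

Set the curves equal: -3*s^2 + 15*s - 2 = -2, so -3*s^2 + 15*s = 0, which factors as -3*s*(s - 5) = 0. The curves meet at s = 0, 5.
On [0, 5], w = -3*s^2 + 15*s - 2 is on top; that piece has area ∫[0,5] (-3*s^2 + 15*s) ds = 125/2.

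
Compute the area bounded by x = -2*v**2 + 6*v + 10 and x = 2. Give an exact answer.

Both boundary curves give x as a function of v, so integrate with respect to v. Setting them equal: -2*v**2 + 6*v + 8 = 0, i.e. -2*(v - 4)*(v + 1) = 0, so they meet at v = -1, 4.
For v in [-1, 4], x = -2*v**2 + 6*v + 10 is on the right; area = ∫[-1,4] (-2*v**2 + 6*v + 8) dv = 125/3.

125/3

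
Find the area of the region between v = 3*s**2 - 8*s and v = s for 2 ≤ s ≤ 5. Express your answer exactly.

The difference (3*s**2 - 8*s) - (s) = 3*s**2 - 9*s changes sign at s = 3 inside [2, 5], so split the integral there.
∫[2,3] (3*s**2 - 9*s) ds = -7/2; the area of that piece is 7/2.
∫[3,5] (3*s**2 - 9*s) ds = 26.
Total area = 7/2 + 26 = 59/2.

59/2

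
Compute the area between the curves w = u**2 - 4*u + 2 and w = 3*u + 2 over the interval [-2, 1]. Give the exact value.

119/6

The difference (u**2 - 4*u + 2) - (3*u + 2) = u**2 - 7*u changes sign at u = 0 inside [-2, 1], so split the integral there.
∫[-2,0] (u**2 - 7*u) du = 50/3.
∫[0,1] (u**2 - 7*u) du = -19/6; the area of that piece is 19/6.
Total area = 50/3 + 19/6 = 119/6.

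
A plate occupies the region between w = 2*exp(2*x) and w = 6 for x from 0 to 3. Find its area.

-23 + 6*log(3) + exp(6)

The difference (2*exp(2*x)) - (6) = 2*exp(2*x) - 6 changes sign at x = log(3)/2 inside [0, 3], so split the integral there.
∫[0,log(3)/2] (2*exp(2*x) - 6) dx = 2 - log(27); the area of that piece is -2 + log(27).
∫[log(3)/2,3] (2*exp(2*x) - 6) dx = -21 + 3*log(3) + exp(6).
Total area = (-2 + log(27)) + (-21 + 3*log(3) + exp(6)) = -23 + 6*log(3) + exp(6).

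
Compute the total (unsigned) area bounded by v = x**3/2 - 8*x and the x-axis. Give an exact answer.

The curve meets the x-axis where x**3/2 - 8*x = 0, i.e. x*(x - 4)*(x + 4)/2 = 0, at x = -4, 0, 4.
On [-4, 0] the curve lies above the axis; ∫[-4,0] (x**3/2 - 8*x) dx = 32, giving area 32.
On [0, 4] the curve lies below the axis; ∫[0,4] (x**3/2 - 8*x) dx = -32, giving area 32.
Total area = 32 + 32 = 64.

64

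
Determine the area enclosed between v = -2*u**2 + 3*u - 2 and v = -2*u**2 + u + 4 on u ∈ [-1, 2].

On [-1, 2], (-2*u**2 + 3*u - 2) - (-2*u**2 + u + 4) = 2*u - 6 is ≤ 0 throughout, so the area is a single integral of |2*u - 6|.
∫[-1,2] (2*u - 6) du = -15; the area of that piece is 15.

15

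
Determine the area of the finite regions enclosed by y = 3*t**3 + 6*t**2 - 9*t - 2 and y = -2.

Set the curves equal: 3*t**3 + 6*t**2 - 9*t - 2 = -2, so 3*t**3 + 6*t**2 - 9*t = 0, which factors as 3*t*(t - 1)*(t + 3) = 0. The curves meet at t = -3, 0, 1.
On [-3, 0], y = 3*t**3 + 6*t**2 - 9*t - 2 is on top; that piece has area ∫[-3,0] (3*t**3 + 6*t**2 - 9*t) dt = 135/4.
On [0, 1], y = -2 is on top; that piece has area ∫[0,1] (-(3*t**3 + 6*t**2 - 9*t)) dt = 7/4.
Total enclosed area = 135/4 + 7/4 = 71/2.

71/2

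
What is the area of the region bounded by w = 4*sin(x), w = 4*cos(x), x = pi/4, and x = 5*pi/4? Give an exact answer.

On [pi/4, 5*pi/4], (4*sin(x)) - (4*cos(x)) = 4*sin(x) - 4*cos(x) is ≥ 0 throughout, so the area is a single integral of |4*sin(x) - 4*cos(x)|.
∫[pi/4,5*pi/4] (4*sin(x) - 4*cos(x)) dx = 8*sqrt(2).

8*sqrt(2)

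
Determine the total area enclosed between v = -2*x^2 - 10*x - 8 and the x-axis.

The curve meets the x-axis where -2*x^2 - 10*x - 8 = 0, i.e. -2*(x + 1)*(x + 4) = 0, at x = -4, -1.
On [-4, -1] the curve lies above the axis; ∫[-4,-1] (-2*x^2 - 10*x - 8) dx = 9, giving area 9.

9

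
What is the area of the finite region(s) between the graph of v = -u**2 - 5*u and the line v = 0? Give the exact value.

125/6

The curve meets the u-axis where -u**2 - 5*u = 0, i.e. -u*(u + 5) = 0, at u = -5, 0.
On [-5, 0] the curve lies above the axis; ∫[-5,0] (-u**2 - 5*u) du = 125/6, giving area 125/6.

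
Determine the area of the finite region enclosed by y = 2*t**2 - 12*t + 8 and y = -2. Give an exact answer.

64/3

Set the curves equal: 2*t**2 - 12*t + 8 = -2, so 2*t**2 - 12*t + 10 = 0, which factors as 2*(t - 5)*(t - 1) = 0. The curves meet at t = 1, 5.
On [1, 5], y = -2 is on top; that piece has area ∫[1,5] (-(2*t**2 - 12*t + 10)) dt = 64/3.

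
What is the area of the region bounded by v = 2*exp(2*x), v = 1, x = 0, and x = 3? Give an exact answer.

On [0, 3], (2*exp(2*x)) - (1) = 2*exp(2*x) - 1 is ≥ 0 throughout, so the area is a single integral of |2*exp(2*x) - 1|.
∫[0,3] (2*exp(2*x) - 1) dx = -4 + exp(6).

-4 + exp(6)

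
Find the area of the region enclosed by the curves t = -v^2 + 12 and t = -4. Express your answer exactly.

256/3

Both boundary curves give t as a function of v, so integrate with respect to v. Setting them equal: -v^2 + 16 = 0, i.e. -(v - 4)*(v + 4) = 0, so they meet at v = -4, 4.
For v in [-4, 4], t = -v^2 + 12 is on the right; area = ∫[-4,4] (-v^2 + 16) dv = 256/3.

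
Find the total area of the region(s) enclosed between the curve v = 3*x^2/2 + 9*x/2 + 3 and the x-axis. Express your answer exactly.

The curve meets the x-axis where 3*x^2/2 + 9*x/2 + 3 = 0, i.e. 3*(x + 1)*(x + 2)/2 = 0, at x = -2, -1.
On [-2, -1] the curve lies below the axis; ∫[-2,-1] (3*x^2/2 + 9*x/2 + 3) dx = -1/4, giving area 1/4.

1/4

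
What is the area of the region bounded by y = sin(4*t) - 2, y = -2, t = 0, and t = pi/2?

The difference (sin(4*t) - 2) - (-2) = sin(4*t) changes sign at t = pi/4 inside [0, pi/2], so split the integral there.
∫[0,pi/4] (sin(4*t)) dt = 1/2.
∫[pi/4,pi/2] (sin(4*t)) dt = -1/2; the area of that piece is 1/2.
Total area = 1/2 + 1/2 = 1.

1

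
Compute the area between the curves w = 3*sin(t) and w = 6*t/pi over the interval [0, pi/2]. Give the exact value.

3 - 3*pi/4

On [0, pi/2], (3*sin(t)) - (6*t/pi) = -6*t/pi + 3*sin(t) is ≥ 0 throughout, so the area is a single integral of |-6*t/pi + 3*sin(t)|.
∫[0,pi/2] (-6*t/pi + 3*sin(t)) dt = 3 - 3*pi/4.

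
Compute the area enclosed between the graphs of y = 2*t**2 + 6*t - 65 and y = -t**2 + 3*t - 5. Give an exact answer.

Set the curves equal: 2*t**2 + 6*t - 65 = -t**2 + 3*t - 5, so 3*t**2 + 3*t - 60 = 0, which factors as 3*(t - 4)*(t + 5) = 0. The curves meet at t = -5, 4.
On [-5, 4], y = -t**2 + 3*t - 5 is on top; that piece has area ∫[-5,4] (-(3*t**2 + 3*t - 60)) dt = 729/2.

729/2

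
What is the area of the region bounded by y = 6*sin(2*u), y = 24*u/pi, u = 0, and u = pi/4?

3 - 3*pi/4

On [0, pi/4], (6*sin(2*u)) - (24*u/pi) = -24*u/pi + 6*sin(2*u) is ≥ 0 throughout, so the area is a single integral of |-24*u/pi + 6*sin(2*u)|.
∫[0,pi/4] (-24*u/pi + 6*sin(2*u)) du = 3 - 3*pi/4.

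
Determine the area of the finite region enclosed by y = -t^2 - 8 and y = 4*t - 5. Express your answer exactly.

4/3

Set the curves equal: -t^2 - 8 = 4*t - 5, so -t^2 - 4*t - 3 = 0, which factors as -(t + 1)*(t + 3) = 0. The curves meet at t = -3, -1.
On [-3, -1], y = -t^2 - 8 is on top; that piece has area ∫[-3,-1] (-t^2 - 4*t - 3) dt = 4/3.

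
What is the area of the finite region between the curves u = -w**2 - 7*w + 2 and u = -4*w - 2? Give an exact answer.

125/6

Both boundary curves give u as a function of w, so integrate with respect to w. Setting them equal: -w**2 - 3*w + 4 = 0, i.e. -(w - 1)*(w + 4) = 0, so they meet at w = -4, 1.
For w in [-4, 1], u = -w**2 - 7*w + 2 is on the right; area = ∫[-4,1] (-w**2 - 3*w + 4) dw = 125/6.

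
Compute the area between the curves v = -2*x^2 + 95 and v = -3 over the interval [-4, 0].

On [-4, 0], (-2*x^2 + 95) - (-3) = -2*x^2 + 98 is ≥ 0 throughout, so the area is a single integral of |-2*x^2 + 98|.
∫[-4,0] (-2*x^2 + 98) dx = 1048/3.

1048/3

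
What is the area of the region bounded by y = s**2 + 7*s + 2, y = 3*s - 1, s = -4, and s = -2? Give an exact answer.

The difference (s**2 + 7*s + 2) - (3*s - 1) = s**2 + 4*s + 3 changes sign at s = -3 inside [-4, -2], so split the integral there.
∫[-4,-3] (s**2 + 4*s + 3) ds = 4/3.
∫[-3,-2] (s**2 + 4*s + 3) ds = -2/3; the area of that piece is 2/3.
Total area = 4/3 + 2/3 = 2.

2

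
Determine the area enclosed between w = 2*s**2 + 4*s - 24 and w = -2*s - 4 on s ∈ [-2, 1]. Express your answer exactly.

On [-2, 1], (2*s**2 + 4*s - 24) - (-2*s - 4) = 2*s**2 + 6*s - 20 is ≤ 0 throughout, so the area is a single integral of |2*s**2 + 6*s - 20|.
∫[-2,1] (2*s**2 + 6*s - 20) ds = -63; the area of that piece is 63.

63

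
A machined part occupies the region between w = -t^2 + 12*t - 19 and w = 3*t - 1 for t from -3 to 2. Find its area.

745/6

On [-3, 2], (-t^2 + 12*t - 19) - (3*t - 1) = -t^2 + 9*t - 18 is ≤ 0 throughout, so the area is a single integral of |-t^2 + 9*t - 18|.
∫[-3,2] (-t^2 + 9*t - 18) dt = -745/6; the area of that piece is 745/6.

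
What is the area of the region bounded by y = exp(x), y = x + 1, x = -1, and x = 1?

On [-1, 1], (exp(x)) - (x + 1) = -x + exp(x) - 1 is ≥ 0 throughout, so the area is a single integral of |-x + exp(x) - 1|.
∫[-1,1] (-x + exp(x) - 1) dx = -2 - exp(-1) + exp(1).

-2 - exp(-1) + exp(1)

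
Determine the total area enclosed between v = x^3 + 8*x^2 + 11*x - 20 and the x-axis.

The curve meets the x-axis where x^3 + 8*x^2 + 11*x - 20 = 0, i.e. (x - 1)*(x + 4)*(x + 5) = 0, at x = -5, -4, 1.
On [-5, -4] the curve lies above the axis; ∫[-5,-4] (x^3 + 8*x^2 + 11*x - 20) dx = 11/12, giving area 11/12.
On [-4, 1] the curve lies below the axis; ∫[-4,1] (x^3 + 8*x^2 + 11*x - 20) dx = -875/12, giving area 875/12.
Total area = 11/12 + 875/12 = 443/6.

443/6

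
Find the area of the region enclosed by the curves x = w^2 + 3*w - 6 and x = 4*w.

125/6

Both boundary curves give x as a function of w, so integrate with respect to w. Setting them equal: w^2 - w - 6 = 0, i.e. (w - 3)*(w + 2) = 0, so they meet at w = -2, 3.
For w in [-2, 3], x = w^2 + 3*w - 6 is on the left; area = ∫[-2,3] (-(w^2 - w - 6)) dw = 125/6.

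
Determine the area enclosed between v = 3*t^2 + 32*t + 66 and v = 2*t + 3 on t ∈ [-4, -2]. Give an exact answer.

The difference (3*t^2 + 32*t + 66) - (2*t + 3) = 3*t^2 + 30*t + 63 changes sign at t = -3 inside [-4, -2], so split the integral there.
∫[-4,-3] (3*t^2 + 30*t + 63) dt = -5; the area of that piece is 5.
∫[-3,-2] (3*t^2 + 30*t + 63) dt = 7.
Total area = 5 + 7 = 12.

12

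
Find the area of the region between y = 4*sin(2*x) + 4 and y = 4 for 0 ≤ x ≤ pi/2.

On [0, pi/2], (4*sin(2*x) + 4) - (4) = 4*sin(2*x) is ≥ 0 throughout, so the area is a single integral of |4*sin(2*x)|.
∫[0,pi/2] (4*sin(2*x)) dx = 4.

4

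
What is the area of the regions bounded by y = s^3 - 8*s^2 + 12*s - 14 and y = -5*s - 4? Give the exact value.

Set the curves equal: s^3 - 8*s^2 + 12*s - 14 = -5*s - 4, so s^3 - 8*s^2 + 17*s - 10 = 0, which factors as (s - 5)*(s - 2)*(s - 1) = 0. The curves meet at s = 1, 2, 5.
On [1, 2], y = s^3 - 8*s^2 + 12*s - 14 is on top; that piece has area ∫[1,2] (s^3 - 8*s^2 + 17*s - 10) ds = 7/12.
On [2, 5], y = -5*s - 4 is on top; that piece has area ∫[2,5] (-(s^3 - 8*s^2 + 17*s - 10)) ds = 45/4.
Total enclosed area = 7/12 + 45/4 = 71/6.

71/6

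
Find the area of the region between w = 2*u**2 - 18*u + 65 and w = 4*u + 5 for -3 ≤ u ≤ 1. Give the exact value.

On [-3, 1], (2*u**2 - 18*u + 65) - (4*u + 5) = 2*u**2 - 22*u + 60 is ≥ 0 throughout, so the area is a single integral of |2*u**2 - 22*u + 60|.
∫[-3,1] (2*u**2 - 22*u + 60) du = 1040/3.

1040/3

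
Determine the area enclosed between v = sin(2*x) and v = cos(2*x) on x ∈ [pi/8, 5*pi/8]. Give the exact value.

sqrt(2)

On [pi/8, 5*pi/8], (sin(2*x)) - (cos(2*x)) = sin(2*x) - cos(2*x) is ≥ 0 throughout, so the area is a single integral of |sin(2*x) - cos(2*x)|.
∫[pi/8,5*pi/8] (sin(2*x) - cos(2*x)) dx = sqrt(2).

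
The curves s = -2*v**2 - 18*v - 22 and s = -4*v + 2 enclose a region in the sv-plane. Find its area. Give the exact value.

Both boundary curves give s as a function of v, so integrate with respect to v. Setting them equal: -2*v**2 - 14*v - 24 = 0, i.e. -2*(v + 3)*(v + 4) = 0, so they meet at v = -4, -3.
For v in [-4, -3], s = -2*v**2 - 18*v - 22 is on the right; area = ∫[-4,-3] (-2*v**2 - 14*v - 24) dv = 1/3.

1/3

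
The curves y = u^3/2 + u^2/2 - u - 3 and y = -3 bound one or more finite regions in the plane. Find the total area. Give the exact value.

Set the curves equal: u^3/2 + u^2/2 - u - 3 = -3, so u^3/2 + u^2/2 - u = 0, which factors as u*(u - 1)*(u + 2)/2 = 0. The curves meet at u = -2, 0, 1.
On [-2, 0], y = u^3/2 + u^2/2 - u - 3 is on top; that piece has area ∫[-2,0] (u^3/2 + u^2/2 - u) du = 4/3.
On [0, 1], y = -3 is on top; that piece has area ∫[0,1] (-(u^3/2 + u^2/2 - u)) du = 5/24.
Total enclosed area = 4/3 + 5/24 = 37/24.

37/24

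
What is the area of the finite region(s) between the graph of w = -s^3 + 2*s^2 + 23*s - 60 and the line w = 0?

The curve meets the s-axis where -s^3 + 2*s^2 + 23*s - 60 = 0, i.e. -(s - 4)*(s - 3)*(s + 5) = 0, at s = -5, 3, 4.
On [-5, 3] the curve lies below the axis; ∫[-5,3] (-s^3 + 2*s^2 + 23*s - 60) ds = -1280/3, giving area 1280/3.
On [3, 4] the curve lies above the axis; ∫[3,4] (-s^3 + 2*s^2 + 23*s - 60) ds = 17/12, giving area 17/12.
Total area = 1280/3 + 17/12 = 5137/12.

5137/12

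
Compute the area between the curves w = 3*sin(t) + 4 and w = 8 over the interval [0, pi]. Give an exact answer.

On [0, pi], (3*sin(t) + 4) - (8) = 3*sin(t) - 4 is ≤ 0 throughout, so the area is a single integral of |3*sin(t) - 4|.
∫[0,pi] (3*sin(t) - 4) dt = 6 - 4*pi; the area of that piece is -6 + 4*pi.

-6 + 4*pi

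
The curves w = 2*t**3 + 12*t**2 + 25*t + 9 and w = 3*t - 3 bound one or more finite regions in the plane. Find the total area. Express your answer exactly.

Set the curves equal: 2*t**3 + 12*t**2 + 25*t + 9 = 3*t - 3, so 2*t**3 + 12*t**2 + 22*t + 12 = 0, which factors as 2*(t + 1)*(t + 2)*(t + 3) = 0. The curves meet at t = -3, -2, -1.
On [-3, -2], w = 2*t**3 + 12*t**2 + 25*t + 9 is on top; that piece has area ∫[-3,-2] (2*t**3 + 12*t**2 + 22*t + 12) dt = 1/2.
On [-2, -1], w = 3*t - 3 is on top; that piece has area ∫[-2,-1] (-(2*t**3 + 12*t**2 + 22*t + 12)) dt = 1/2.
Total enclosed area = 1/2 + 1/2 = 1.

1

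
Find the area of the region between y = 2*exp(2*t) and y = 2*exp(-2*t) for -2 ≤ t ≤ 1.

The difference (2*exp(2*t)) - (2*exp(-2*t)) = 2*exp(2*t) - 2*exp(-2*t) changes sign at t = 0 inside [-2, 1], so split the integral there.
∫[-2,0] (2*exp(2*t) - 2*exp(-2*t)) dt = -exp(4) - exp(-4) + 2; the area of that piece is -2 + exp(-4) + exp(4).
∫[0,1] (2*exp(2*t) - 2*exp(-2*t)) dt = -2 + exp(-2) + exp(2).
Total area = (-2 + exp(-4) + exp(4)) + (-2 + exp(-2) + exp(2)) = -4 + exp(-4) + exp(-2) + exp(2) + exp(4).

-4 + exp(-4) + exp(-2) + exp(2) + exp(4)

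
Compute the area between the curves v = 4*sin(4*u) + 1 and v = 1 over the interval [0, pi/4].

2

On [0, pi/4], (4*sin(4*u) + 1) - (1) = 4*sin(4*u) is ≥ 0 throughout, so the area is a single integral of |4*sin(4*u)|.
∫[0,pi/4] (4*sin(4*u)) du = 2.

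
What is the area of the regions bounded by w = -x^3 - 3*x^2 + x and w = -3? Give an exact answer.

Set the curves equal: -x^3 - 3*x^2 + x = -3, so -x^3 - 3*x^2 + x + 3 = 0, which factors as -(x - 1)*(x + 1)*(x + 3) = 0. The curves meet at x = -3, -1, 1.
On [-3, -1], w = -3 is on top; that piece has area ∫[-3,-1] (-(-x^3 - 3*x^2 + x + 3)) dx = 4.
On [-1, 1], w = -x^3 - 3*x^2 + x is on top; that piece has area ∫[-1,1] (-x^3 - 3*x^2 + x + 3) dx = 4.
Total enclosed area = 4 + 4 = 8.

8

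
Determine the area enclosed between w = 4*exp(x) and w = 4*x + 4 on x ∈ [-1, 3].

On [-1, 3], (4*exp(x)) - (4*x + 4) = -4*x + 4*exp(x) - 4 is ≥ 0 throughout, so the area is a single integral of |-4*x + 4*exp(x) - 4|.
∫[-1,3] (-4*x + 4*exp(x) - 4) dx = -32 - 4*exp(-1) + 4*exp(3).

-32 - 4*exp(-1) + 4*exp(3)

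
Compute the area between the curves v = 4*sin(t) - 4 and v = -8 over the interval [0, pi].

8 + 4*pi

On [0, pi], (4*sin(t) - 4) - (-8) = 4*sin(t) + 4 is ≥ 0 throughout, so the area is a single integral of |4*sin(t) + 4|.
∫[0,pi] (4*sin(t) + 4) dt = 8 + 4*pi.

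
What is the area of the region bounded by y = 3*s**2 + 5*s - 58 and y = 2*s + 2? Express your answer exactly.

729/2

Set the curves equal: 3*s**2 + 5*s - 58 = 2*s + 2, so 3*s**2 + 3*s - 60 = 0, which factors as 3*(s - 4)*(s + 5) = 0. The curves meet at s = -5, 4.
On [-5, 4], y = 2*s + 2 is on top; that piece has area ∫[-5,4] (-(3*s**2 + 3*s - 60)) ds = 729/2.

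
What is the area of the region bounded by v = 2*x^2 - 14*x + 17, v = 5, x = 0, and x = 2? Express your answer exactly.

10

The difference (2*x^2 - 14*x + 17) - (5) = 2*x^2 - 14*x + 12 changes sign at x = 1 inside [0, 2], so split the integral there.
∫[0,1] (2*x^2 - 14*x + 12) dx = 17/3.
∫[1,2] (2*x^2 - 14*x + 12) dx = -13/3; the area of that piece is 13/3.
Total area = 17/3 + 13/3 = 10.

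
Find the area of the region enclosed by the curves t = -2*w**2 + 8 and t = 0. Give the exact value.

Both boundary curves give t as a function of w, so integrate with respect to w. Setting them equal: -2*w**2 + 8 = 0, i.e. -2*(w - 2)*(w + 2) = 0, so they meet at w = -2, 2.
For w in [-2, 2], t = -2*w**2 + 8 is on the right; area = ∫[-2,2] (-2*w**2 + 8) dw = 64/3.

64/3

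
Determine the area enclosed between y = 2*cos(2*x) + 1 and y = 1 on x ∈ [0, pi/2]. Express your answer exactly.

The difference (2*cos(2*x) + 1) - (1) = 2*cos(2*x) changes sign at x = pi/4 inside [0, pi/2], so split the integral there.
∫[0,pi/4] (2*cos(2*x)) dx = 1.
∫[pi/4,pi/2] (2*cos(2*x)) dx = -1; the area of that piece is 1.
Total area = 1 + 1 = 2.

2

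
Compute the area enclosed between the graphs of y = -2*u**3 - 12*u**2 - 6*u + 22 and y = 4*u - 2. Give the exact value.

131/2

Set the curves equal: -2*u**3 - 12*u**2 - 6*u + 22 = 4*u - 2, so -2*u**3 - 12*u**2 - 10*u + 24 = 0, which factors as -2*(u - 1)*(u + 3)*(u + 4) = 0. The curves meet at u = -4, -3, 1.
On [-4, -3], y = 4*u - 2 is on top; that piece has area ∫[-4,-3] (-(-2*u**3 - 12*u**2 - 10*u + 24)) du = 3/2.
On [-3, 1], y = -2*u**3 - 12*u**2 - 6*u + 22 is on top; that piece has area ∫[-3,1] (-2*u**3 - 12*u**2 - 10*u + 24) du = 64.
Total enclosed area = 3/2 + 64 = 131/2.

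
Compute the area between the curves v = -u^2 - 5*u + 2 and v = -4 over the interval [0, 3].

The difference (-u^2 - 5*u + 2) - (-4) = -u^2 - 5*u + 6 changes sign at u = 1 inside [0, 3], so split the integral there.
∫[0,1] (-u^2 - 5*u + 6) du = 19/6.
∫[1,3] (-u^2 - 5*u + 6) du = -50/3; the area of that piece is 50/3.
Total area = 19/6 + 50/3 = 119/6.

119/6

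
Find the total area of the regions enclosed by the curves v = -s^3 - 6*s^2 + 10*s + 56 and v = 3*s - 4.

517/2

Set the curves equal: -s^3 - 6*s^2 + 10*s + 56 = 3*s - 4, so -s^3 - 6*s^2 + 7*s + 60 = 0, which factors as -(s - 3)*(s + 4)*(s + 5) = 0. The curves meet at s = -5, -4, 3.
On [-5, -4], v = 3*s - 4 is on top; that piece has area ∫[-5,-4] (-(-s^3 - 6*s^2 + 7*s + 60)) ds = 5/4.
On [-4, 3], v = -s^3 - 6*s^2 + 10*s + 56 is on top; that piece has area ∫[-4,3] (-s^3 - 6*s^2 + 7*s + 60) ds = 1029/4.
Total enclosed area = 5/4 + 1029/4 = 517/2.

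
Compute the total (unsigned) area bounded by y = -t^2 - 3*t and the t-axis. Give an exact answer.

The curve meets the t-axis where -t^2 - 3*t = 0, i.e. -t*(t + 3) = 0, at t = -3, 0.
On [-3, 0] the curve lies above the axis; ∫[-3,0] (-t^2 - 3*t) dt = 9/2, giving area 9/2.

9/2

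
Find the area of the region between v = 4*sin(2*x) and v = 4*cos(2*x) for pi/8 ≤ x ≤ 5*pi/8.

4*sqrt(2)

On [pi/8, 5*pi/8], (4*sin(2*x)) - (4*cos(2*x)) = 4*sin(2*x) - 4*cos(2*x) is ≥ 0 throughout, so the area is a single integral of |4*sin(2*x) - 4*cos(2*x)|.
∫[pi/8,5*pi/8] (4*sin(2*x) - 4*cos(2*x)) dx = 4*sqrt(2).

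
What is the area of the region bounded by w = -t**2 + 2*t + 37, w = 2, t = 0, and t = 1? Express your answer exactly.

On [0, 1], (-t**2 + 2*t + 37) - (2) = -t**2 + 2*t + 35 is ≥ 0 throughout, so the area is a single integral of |-t**2 + 2*t + 35|.
∫[0,1] (-t**2 + 2*t + 35) dt = 107/3.

107/3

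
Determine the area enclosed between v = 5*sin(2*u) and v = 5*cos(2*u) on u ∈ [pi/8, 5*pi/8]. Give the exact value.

5*sqrt(2)

On [pi/8, 5*pi/8], (5*sin(2*u)) - (5*cos(2*u)) = 5*sin(2*u) - 5*cos(2*u) is ≥ 0 throughout, so the area is a single integral of |5*sin(2*u) - 5*cos(2*u)|.
∫[pi/8,5*pi/8] (5*sin(2*u) - 5*cos(2*u)) du = 5*sqrt(2).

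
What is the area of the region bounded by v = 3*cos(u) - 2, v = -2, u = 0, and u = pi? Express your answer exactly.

The difference (3*cos(u) - 2) - (-2) = 3*cos(u) changes sign at u = pi/2 inside [0, pi], so split the integral there.
∫[0,pi/2] (3*cos(u)) du = 3.
∫[pi/2,pi] (3*cos(u)) du = -3; the area of that piece is 3.
Total area = 3 + 3 = 6.

6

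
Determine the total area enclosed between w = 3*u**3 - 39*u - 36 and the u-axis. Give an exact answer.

The curve meets the u-axis where 3*u**3 - 39*u - 36 = 0, i.e. 3*(u - 4)*(u + 1)*(u + 3) = 0, at u = -3, -1, 4.
On [-3, -1] the curve lies above the axis; ∫[-3,-1] (3*u**3 - 39*u - 36) du = 24, giving area 24.
On [-1, 4] the curve lies below the axis; ∫[-1,4] (3*u**3 - 39*u - 36) du = -1125/4, giving area 1125/4.
Total area = 24 + 1125/4 = 1221/4.

1221/4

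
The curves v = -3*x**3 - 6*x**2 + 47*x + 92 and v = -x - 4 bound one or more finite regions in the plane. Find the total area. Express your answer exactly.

568

Set the curves equal: -3*x**3 - 6*x**2 + 47*x + 92 = -x - 4, so -3*x**3 - 6*x**2 + 48*x + 96 = 0, which factors as -3*(x - 4)*(x + 2)*(x + 4) = 0. The curves meet at x = -4, -2, 4.
On [-4, -2], v = -x - 4 is on top; that piece has area ∫[-4,-2] (-(-3*x**3 - 6*x**2 + 48*x + 96)) dx = 28.
On [-2, 4], v = -3*x**3 - 6*x**2 + 47*x + 92 is on top; that piece has area ∫[-2,4] (-3*x**3 - 6*x**2 + 48*x + 96) dx = 540.
Total enclosed area = 28 + 540 = 568.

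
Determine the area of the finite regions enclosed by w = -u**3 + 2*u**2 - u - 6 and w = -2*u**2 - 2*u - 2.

Set the curves equal: -u**3 + 2*u**2 - u - 6 = -2*u**2 - 2*u - 2, so -u**3 + 4*u**2 + u - 4 = 0, which factors as -(u - 4)*(u - 1)*(u + 1) = 0. The curves meet at u = -1, 1, 4.
On [-1, 1], w = -2*u**2 - 2*u - 2 is on top; that piece has area ∫[-1,1] (-(-u**3 + 4*u**2 + u - 4)) du = 16/3.
On [1, 4], w = -u**3 + 2*u**2 - u - 6 is on top; that piece has area ∫[1,4] (-u**3 + 4*u**2 + u - 4) du = 63/4.
Total enclosed area = 16/3 + 63/4 = 253/12.

253/12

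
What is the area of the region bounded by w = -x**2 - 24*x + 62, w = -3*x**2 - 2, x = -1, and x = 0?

230/3

On [-1, 0], (-x**2 - 24*x + 62) - (-3*x**2 - 2) = 2*x**2 - 24*x + 64 is ≥ 0 throughout, so the area is a single integral of |2*x**2 - 24*x + 64|.
∫[-1,0] (2*x**2 - 24*x + 64) dx = 230/3.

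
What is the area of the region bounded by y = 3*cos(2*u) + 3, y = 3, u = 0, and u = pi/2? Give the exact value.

3

The difference (3*cos(2*u) + 3) - (3) = 3*cos(2*u) changes sign at u = pi/4 inside [0, pi/2], so split the integral there.
∫[0,pi/4] (3*cos(2*u)) du = 3/2.
∫[pi/4,pi/2] (3*cos(2*u)) du = -3/2; the area of that piece is 3/2.
Total area = 3/2 + 3/2 = 3.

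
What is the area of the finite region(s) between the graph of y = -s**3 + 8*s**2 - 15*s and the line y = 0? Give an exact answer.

The curve meets the s-axis where -s**3 + 8*s**2 - 15*s = 0, i.e. -s*(s - 5)*(s - 3) = 0, at s = 0, 3, 5.
On [0, 3] the curve lies below the axis; ∫[0,3] (-s**3 + 8*s**2 - 15*s) ds = -63/4, giving area 63/4.
On [3, 5] the curve lies above the axis; ∫[3,5] (-s**3 + 8*s**2 - 15*s) ds = 16/3, giving area 16/3.
Total area = 63/4 + 16/3 = 253/12.

253/12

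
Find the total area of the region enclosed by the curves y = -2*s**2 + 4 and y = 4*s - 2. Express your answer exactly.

64/3

Set the curves equal: -2*s**2 + 4 = 4*s - 2, so -2*s**2 - 4*s + 6 = 0, which factors as -2*(s - 1)*(s + 3) = 0. The curves meet at s = -3, 1.
On [-3, 1], y = -2*s**2 + 4 is on top; that piece has area ∫[-3,1] (-2*s**2 - 4*s + 6) ds = 64/3.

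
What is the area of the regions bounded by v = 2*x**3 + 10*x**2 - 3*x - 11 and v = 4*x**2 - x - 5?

Set the curves equal: 2*x**3 + 10*x**2 - 3*x - 11 = 4*x**2 - x - 5, so 2*x**3 + 6*x**2 - 2*x - 6 = 0, which factors as 2*(x - 1)*(x + 1)*(x + 3) = 0. The curves meet at x = -3, -1, 1.
On [-3, -1], v = 2*x**3 + 10*x**2 - 3*x - 11 is on top; that piece has area ∫[-3,-1] (2*x**3 + 6*x**2 - 2*x - 6) dx = 8.
On [-1, 1], v = 4*x**2 - x - 5 is on top; that piece has area ∫[-1,1] (-(2*x**3 + 6*x**2 - 2*x - 6)) dx = 8.
Total enclosed area = 8 + 8 = 16.

16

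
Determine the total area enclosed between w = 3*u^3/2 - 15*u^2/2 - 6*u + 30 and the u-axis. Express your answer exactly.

The curve meets the u-axis where 3*u^3/2 - 15*u^2/2 - 6*u + 30 = 0, i.e. 3*(u - 5)*(u - 2)*(u + 2)/2 = 0, at u = -2, 2, 5.
On [-2, 2] the curve lies above the axis; ∫[-2,2] (3*u^3/2 - 15*u^2/2 - 6*u + 30) du = 80, giving area 80.
On [2, 5] the curve lies below the axis; ∫[2,5] (3*u^3/2 - 15*u^2/2 - 6*u + 30) du = -297/8, giving area 297/8.
Total area = 80 + 297/8 = 937/8.

937/8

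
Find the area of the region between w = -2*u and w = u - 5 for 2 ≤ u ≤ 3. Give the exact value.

On [2, 3], (-2*u) - (u - 5) = -3*u + 5 is ≤ 0 throughout, so the area is a single integral of |-3*u + 5|.
∫[2,3] (-3*u + 5) du = -5/2; the area of that piece is 5/2.

5/2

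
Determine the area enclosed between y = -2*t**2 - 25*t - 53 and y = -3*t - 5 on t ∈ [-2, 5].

On [-2, 5], (-2*t**2 - 25*t - 53) - (-3*t - 5) = -2*t**2 - 22*t - 48 is ≤ 0 throughout, so the area is a single integral of |-2*t**2 - 22*t - 48|.
∫[-2,5] (-2*t**2 - 22*t - 48) dt = -1967/3; the area of that piece is 1967/3.

1967/3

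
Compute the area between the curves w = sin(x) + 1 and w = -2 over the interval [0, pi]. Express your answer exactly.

2 + 3*pi

On [0, pi], (sin(x) + 1) - (-2) = sin(x) + 3 is ≥ 0 throughout, so the area is a single integral of |sin(x) + 3|.
∫[0,pi] (sin(x) + 3) dx = 2 + 3*pi.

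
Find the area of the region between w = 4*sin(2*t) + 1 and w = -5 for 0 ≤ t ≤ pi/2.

4 + 3*pi

On [0, pi/2], (4*sin(2*t) + 1) - (-5) = 4*sin(2*t) + 6 is ≥ 0 throughout, so the area is a single integral of |4*sin(2*t) + 6|.
∫[0,pi/2] (4*sin(2*t) + 6) dt = 4 + 3*pi.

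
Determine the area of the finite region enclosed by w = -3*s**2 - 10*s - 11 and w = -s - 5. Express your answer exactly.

Set the curves equal: -3*s**2 - 10*s - 11 = -s - 5, so -3*s**2 - 9*s - 6 = 0, which factors as -3*(s + 1)*(s + 2) = 0. The curves meet at s = -2, -1.
On [-2, -1], w = -3*s**2 - 10*s - 11 is on top; that piece has area ∫[-2,-1] (-3*s**2 - 9*s - 6) ds = 1/2.

1/2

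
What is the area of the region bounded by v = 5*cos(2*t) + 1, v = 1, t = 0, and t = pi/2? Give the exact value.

5

The difference (5*cos(2*t) + 1) - (1) = 5*cos(2*t) changes sign at t = pi/4 inside [0, pi/2], so split the integral there.
∫[0,pi/4] (5*cos(2*t)) dt = 5/2.
∫[pi/4,pi/2] (5*cos(2*t)) dt = -5/2; the area of that piece is 5/2.
Total area = 5/2 + 5/2 = 5.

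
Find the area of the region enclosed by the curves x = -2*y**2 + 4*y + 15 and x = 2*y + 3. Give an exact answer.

125/3

Both boundary curves give x as a function of y, so integrate with respect to y. Setting them equal: -2*y**2 + 2*y + 12 = 0, i.e. -2*(y - 3)*(y + 2) = 0, so they meet at y = -2, 3.
For y in [-2, 3], x = -2*y**2 + 4*y + 15 is on the right; area = ∫[-2,3] (-2*y**2 + 2*y + 12) dy = 125/3.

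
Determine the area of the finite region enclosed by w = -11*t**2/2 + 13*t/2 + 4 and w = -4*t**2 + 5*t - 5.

125/4

Set the curves equal: -11*t**2/2 + 13*t/2 + 4 = -4*t**2 + 5*t - 5, so -3*t**2/2 + 3*t/2 + 9 = 0, which factors as -3*(t - 3)*(t + 2)/2 = 0. The curves meet at t = -2, 3.
On [-2, 3], w = -11*t**2/2 + 13*t/2 + 4 is on top; that piece has area ∫[-2,3] (-3*t**2/2 + 3*t/2 + 9) dt = 125/4.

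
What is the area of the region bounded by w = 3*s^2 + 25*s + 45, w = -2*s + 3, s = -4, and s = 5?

The difference (3*s^2 + 25*s + 45) - (-2*s + 3) = 3*s^2 + 27*s + 42 changes sign at s = -2 inside [-4, 5], so split the integral there.
∫[-4,-2] (3*s^2 + 27*s + 42) ds = -22; the area of that piece is 22.
∫[-2,5] (3*s^2 + 27*s + 42) ds = 1421/2.
Total area = 22 + 1421/2 = 1465/2.

1465/2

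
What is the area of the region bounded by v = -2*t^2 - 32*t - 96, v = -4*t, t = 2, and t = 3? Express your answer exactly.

On [2, 3], (-2*t^2 - 32*t - 96) - (-4*t) = -2*t^2 - 28*t - 96 is ≤ 0 throughout, so the area is a single integral of |-2*t^2 - 28*t - 96|.
∫[2,3] (-2*t^2 - 28*t - 96) dt = -536/3; the area of that piece is 536/3.

536/3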